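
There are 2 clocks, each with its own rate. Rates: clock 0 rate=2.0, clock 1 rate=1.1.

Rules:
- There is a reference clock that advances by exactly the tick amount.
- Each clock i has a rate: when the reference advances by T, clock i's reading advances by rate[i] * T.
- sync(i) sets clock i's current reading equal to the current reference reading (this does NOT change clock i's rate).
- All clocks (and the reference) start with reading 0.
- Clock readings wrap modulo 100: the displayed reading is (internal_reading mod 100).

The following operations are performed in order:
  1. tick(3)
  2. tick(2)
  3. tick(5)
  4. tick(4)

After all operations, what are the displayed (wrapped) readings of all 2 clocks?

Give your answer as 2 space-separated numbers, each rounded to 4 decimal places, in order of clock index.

Answer: 28.0000 15.4000

Derivation:
After op 1 tick(3): ref=3.0000 raw=[6.0000 3.3000]
After op 2 tick(2): ref=5.0000 raw=[10.0000 5.5000]
After op 3 tick(5): ref=10.0000 raw=[20.0000 11.0000]
After op 4 tick(4): ref=14.0000 raw=[28.0000 15.4000]
Wrap final raw readings (mod 100): 28.0000 mod 100 = 28.0000; 15.4000 mod 100 = 15.4000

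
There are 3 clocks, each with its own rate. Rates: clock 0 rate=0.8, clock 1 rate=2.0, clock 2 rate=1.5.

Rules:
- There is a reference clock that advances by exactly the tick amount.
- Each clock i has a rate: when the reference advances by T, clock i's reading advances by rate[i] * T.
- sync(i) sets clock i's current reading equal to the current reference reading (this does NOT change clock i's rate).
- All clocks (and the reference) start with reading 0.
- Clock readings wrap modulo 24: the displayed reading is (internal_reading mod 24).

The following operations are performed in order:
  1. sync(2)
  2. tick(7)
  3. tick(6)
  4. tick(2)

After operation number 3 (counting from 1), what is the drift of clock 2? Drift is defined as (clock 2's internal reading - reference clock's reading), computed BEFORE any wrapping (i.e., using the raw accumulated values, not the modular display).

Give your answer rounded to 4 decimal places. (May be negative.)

Answer: 6.5000

Derivation:
After op 1 sync(2): ref=0.0000 raw=[0.0000 0.0000 0.0000]
After op 2 tick(7): ref=7.0000 raw=[5.6000 14.0000 10.5000]
After op 3 tick(6): ref=13.0000 raw=[10.4000 26.0000 19.5000]
Drift of clock 2 after op 3: 19.5000 - 13.0000 = 6.5000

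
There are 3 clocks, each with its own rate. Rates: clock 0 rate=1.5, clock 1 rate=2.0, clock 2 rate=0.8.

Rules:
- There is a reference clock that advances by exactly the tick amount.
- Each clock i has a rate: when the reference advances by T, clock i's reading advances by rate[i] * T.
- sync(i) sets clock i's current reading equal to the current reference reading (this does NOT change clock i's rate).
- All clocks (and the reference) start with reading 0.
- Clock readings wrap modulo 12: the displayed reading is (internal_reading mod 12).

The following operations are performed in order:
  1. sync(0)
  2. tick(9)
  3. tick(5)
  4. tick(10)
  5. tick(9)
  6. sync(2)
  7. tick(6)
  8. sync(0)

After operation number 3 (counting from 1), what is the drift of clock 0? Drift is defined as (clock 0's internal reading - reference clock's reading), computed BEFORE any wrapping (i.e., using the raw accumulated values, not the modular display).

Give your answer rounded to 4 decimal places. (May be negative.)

After op 1 sync(0): ref=0.0000 raw=[0.0000 0.0000 0.0000]
After op 2 tick(9): ref=9.0000 raw=[13.5000 18.0000 7.2000]
After op 3 tick(5): ref=14.0000 raw=[21.0000 28.0000 11.2000]
Drift of clock 0 after op 3: 21.0000 - 14.0000 = 7.0000

Answer: 7.0000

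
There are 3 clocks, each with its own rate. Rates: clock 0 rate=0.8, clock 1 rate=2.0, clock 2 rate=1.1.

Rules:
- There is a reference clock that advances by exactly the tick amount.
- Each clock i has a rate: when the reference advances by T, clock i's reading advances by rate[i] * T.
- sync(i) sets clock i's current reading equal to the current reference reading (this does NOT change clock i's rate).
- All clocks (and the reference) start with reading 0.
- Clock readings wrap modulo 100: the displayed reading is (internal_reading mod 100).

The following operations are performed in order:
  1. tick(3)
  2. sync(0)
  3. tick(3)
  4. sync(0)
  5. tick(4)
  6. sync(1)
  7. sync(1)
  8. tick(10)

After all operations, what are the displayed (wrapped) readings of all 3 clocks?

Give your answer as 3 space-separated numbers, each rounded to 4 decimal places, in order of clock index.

After op 1 tick(3): ref=3.0000 raw=[2.4000 6.0000 3.3000]
After op 2 sync(0): ref=3.0000 raw=[3.0000 6.0000 3.3000]
After op 3 tick(3): ref=6.0000 raw=[5.4000 12.0000 6.6000]
After op 4 sync(0): ref=6.0000 raw=[6.0000 12.0000 6.6000]
After op 5 tick(4): ref=10.0000 raw=[9.2000 20.0000 11.0000]
After op 6 sync(1): ref=10.0000 raw=[9.2000 10.0000 11.0000]
After op 7 sync(1): ref=10.0000 raw=[9.2000 10.0000 11.0000]
After op 8 tick(10): ref=20.0000 raw=[17.2000 30.0000 22.0000]
Wrap final raw readings (mod 100): 17.2000 mod 100 = 17.2000; 30.0000 mod 100 = 30.0000; 22.0000 mod 100 = 22.0000

Answer: 17.2000 30.0000 22.0000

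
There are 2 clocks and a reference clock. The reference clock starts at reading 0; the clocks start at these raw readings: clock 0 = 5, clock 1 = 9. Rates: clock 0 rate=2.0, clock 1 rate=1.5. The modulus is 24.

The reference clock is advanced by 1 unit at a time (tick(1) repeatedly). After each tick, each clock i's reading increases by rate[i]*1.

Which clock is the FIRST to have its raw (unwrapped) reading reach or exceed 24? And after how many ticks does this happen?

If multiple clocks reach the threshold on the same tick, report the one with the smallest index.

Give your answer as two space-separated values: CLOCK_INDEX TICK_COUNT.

clock 0: start=5, rate=2.0, needs 24-5 = 19; ticks = ceil(19/2.0) = ceil(9.5000) = 10; reading at tick 10 = 5 + 2.0*10 = 25.0000
clock 1: start=9, rate=1.5, needs 24-9 = 15; ticks = ceil(15/1.5) = ceil(10.0000) = 10; reading at tick 10 = 9 + 1.5*10 = 24.0000
Minimum tick count = 10; winners = [0, 1]; smallest index = 0

Answer: 0 10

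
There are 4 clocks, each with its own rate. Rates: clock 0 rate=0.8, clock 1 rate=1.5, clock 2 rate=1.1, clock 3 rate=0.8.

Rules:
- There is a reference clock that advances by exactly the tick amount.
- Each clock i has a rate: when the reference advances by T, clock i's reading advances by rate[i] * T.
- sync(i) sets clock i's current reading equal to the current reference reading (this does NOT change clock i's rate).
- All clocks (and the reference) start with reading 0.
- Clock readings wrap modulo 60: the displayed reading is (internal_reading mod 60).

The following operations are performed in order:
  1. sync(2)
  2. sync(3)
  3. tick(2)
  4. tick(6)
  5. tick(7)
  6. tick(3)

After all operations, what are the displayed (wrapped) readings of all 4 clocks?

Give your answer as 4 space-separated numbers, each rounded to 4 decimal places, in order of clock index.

Answer: 14.4000 27.0000 19.8000 14.4000

Derivation:
After op 1 sync(2): ref=0.0000 raw=[0.0000 0.0000 0.0000 0.0000]
After op 2 sync(3): ref=0.0000 raw=[0.0000 0.0000 0.0000 0.0000]
After op 3 tick(2): ref=2.0000 raw=[1.6000 3.0000 2.2000 1.6000]
After op 4 tick(6): ref=8.0000 raw=[6.4000 12.0000 8.8000 6.4000]
After op 5 tick(7): ref=15.0000 raw=[12.0000 22.5000 16.5000 12.0000]
After op 6 tick(3): ref=18.0000 raw=[14.4000 27.0000 19.8000 14.4000]
Wrap final raw readings (mod 60): 14.4000 mod 60 = 14.4000; 27.0000 mod 60 = 27.0000; 19.8000 mod 60 = 19.8000; 14.4000 mod 60 = 14.4000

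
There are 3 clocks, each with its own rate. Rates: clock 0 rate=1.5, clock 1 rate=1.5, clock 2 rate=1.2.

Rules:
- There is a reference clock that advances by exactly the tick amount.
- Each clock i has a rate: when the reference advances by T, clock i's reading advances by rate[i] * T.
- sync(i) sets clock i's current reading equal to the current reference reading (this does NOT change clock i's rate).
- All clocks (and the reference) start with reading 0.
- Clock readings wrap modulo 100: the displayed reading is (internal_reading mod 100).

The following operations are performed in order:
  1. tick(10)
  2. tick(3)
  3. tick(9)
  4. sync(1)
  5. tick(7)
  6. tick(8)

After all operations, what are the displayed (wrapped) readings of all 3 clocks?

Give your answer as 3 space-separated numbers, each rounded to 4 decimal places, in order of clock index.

Answer: 55.5000 44.5000 44.4000

Derivation:
After op 1 tick(10): ref=10.0000 raw=[15.0000 15.0000 12.0000]
After op 2 tick(3): ref=13.0000 raw=[19.5000 19.5000 15.6000]
After op 3 tick(9): ref=22.0000 raw=[33.0000 33.0000 26.4000]
After op 4 sync(1): ref=22.0000 raw=[33.0000 22.0000 26.4000]
After op 5 tick(7): ref=29.0000 raw=[43.5000 32.5000 34.8000]
After op 6 tick(8): ref=37.0000 raw=[55.5000 44.5000 44.4000]
Wrap final raw readings (mod 100): 55.5000 mod 100 = 55.5000; 44.5000 mod 100 = 44.5000; 44.4000 mod 100 = 44.4000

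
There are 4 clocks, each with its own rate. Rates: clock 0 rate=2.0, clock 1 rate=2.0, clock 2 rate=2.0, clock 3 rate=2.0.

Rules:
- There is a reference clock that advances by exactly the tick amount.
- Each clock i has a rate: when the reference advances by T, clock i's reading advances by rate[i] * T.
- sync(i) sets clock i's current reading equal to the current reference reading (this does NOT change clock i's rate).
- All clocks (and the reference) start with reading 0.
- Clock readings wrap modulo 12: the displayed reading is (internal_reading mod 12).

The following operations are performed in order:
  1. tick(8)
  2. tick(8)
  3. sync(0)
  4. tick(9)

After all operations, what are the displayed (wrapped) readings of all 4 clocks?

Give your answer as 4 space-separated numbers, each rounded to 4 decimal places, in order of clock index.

After op 1 tick(8): ref=8.0000 raw=[16.0000 16.0000 16.0000 16.0000]
After op 2 tick(8): ref=16.0000 raw=[32.0000 32.0000 32.0000 32.0000]
After op 3 sync(0): ref=16.0000 raw=[16.0000 32.0000 32.0000 32.0000]
After op 4 tick(9): ref=25.0000 raw=[34.0000 50.0000 50.0000 50.0000]
Wrap final raw readings (mod 12): 34.0000 mod 12 = 10.0000; 50.0000 mod 12 = 2.0000; 50.0000 mod 12 = 2.0000; 50.0000 mod 12 = 2.0000

Answer: 10.0000 2.0000 2.0000 2.0000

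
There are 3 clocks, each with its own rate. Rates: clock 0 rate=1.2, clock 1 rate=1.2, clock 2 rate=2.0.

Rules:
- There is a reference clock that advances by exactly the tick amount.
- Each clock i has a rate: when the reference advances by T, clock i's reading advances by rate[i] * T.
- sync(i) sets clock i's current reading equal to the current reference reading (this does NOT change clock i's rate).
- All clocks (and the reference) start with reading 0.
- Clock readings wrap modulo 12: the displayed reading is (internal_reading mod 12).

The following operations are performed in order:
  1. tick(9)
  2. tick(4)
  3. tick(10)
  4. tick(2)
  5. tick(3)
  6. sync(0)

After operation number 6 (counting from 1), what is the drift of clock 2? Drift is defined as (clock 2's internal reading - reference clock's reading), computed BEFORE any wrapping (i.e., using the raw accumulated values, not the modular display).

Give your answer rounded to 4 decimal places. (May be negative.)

Answer: 28.0000

Derivation:
After op 1 tick(9): ref=9.0000 raw=[10.8000 10.8000 18.0000]
After op 2 tick(4): ref=13.0000 raw=[15.6000 15.6000 26.0000]
After op 3 tick(10): ref=23.0000 raw=[27.6000 27.6000 46.0000]
After op 4 tick(2): ref=25.0000 raw=[30.0000 30.0000 50.0000]
After op 5 tick(3): ref=28.0000 raw=[33.6000 33.6000 56.0000]
After op 6 sync(0): ref=28.0000 raw=[28.0000 33.6000 56.0000]
Drift of clock 2 after op 6: 56.0000 - 28.0000 = 28.0000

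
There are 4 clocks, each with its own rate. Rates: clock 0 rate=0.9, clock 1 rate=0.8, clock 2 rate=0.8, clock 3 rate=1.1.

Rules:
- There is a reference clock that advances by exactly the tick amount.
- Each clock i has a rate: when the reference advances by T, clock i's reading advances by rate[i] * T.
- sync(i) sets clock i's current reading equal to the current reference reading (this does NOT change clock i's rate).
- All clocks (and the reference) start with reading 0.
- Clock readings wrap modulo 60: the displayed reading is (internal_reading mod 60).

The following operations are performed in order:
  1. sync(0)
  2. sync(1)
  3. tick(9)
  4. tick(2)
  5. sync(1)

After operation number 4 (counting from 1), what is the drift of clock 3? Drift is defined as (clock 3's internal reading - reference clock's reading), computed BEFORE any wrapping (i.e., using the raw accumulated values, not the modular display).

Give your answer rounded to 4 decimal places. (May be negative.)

After op 1 sync(0): ref=0.0000 raw=[0.0000 0.0000 0.0000 0.0000]
After op 2 sync(1): ref=0.0000 raw=[0.0000 0.0000 0.0000 0.0000]
After op 3 tick(9): ref=9.0000 raw=[8.1000 7.2000 7.2000 9.9000]
After op 4 tick(2): ref=11.0000 raw=[9.9000 8.8000 8.8000 12.1000]
Drift of clock 3 after op 4: 12.1000 - 11.0000 = 1.1000

Answer: 1.1000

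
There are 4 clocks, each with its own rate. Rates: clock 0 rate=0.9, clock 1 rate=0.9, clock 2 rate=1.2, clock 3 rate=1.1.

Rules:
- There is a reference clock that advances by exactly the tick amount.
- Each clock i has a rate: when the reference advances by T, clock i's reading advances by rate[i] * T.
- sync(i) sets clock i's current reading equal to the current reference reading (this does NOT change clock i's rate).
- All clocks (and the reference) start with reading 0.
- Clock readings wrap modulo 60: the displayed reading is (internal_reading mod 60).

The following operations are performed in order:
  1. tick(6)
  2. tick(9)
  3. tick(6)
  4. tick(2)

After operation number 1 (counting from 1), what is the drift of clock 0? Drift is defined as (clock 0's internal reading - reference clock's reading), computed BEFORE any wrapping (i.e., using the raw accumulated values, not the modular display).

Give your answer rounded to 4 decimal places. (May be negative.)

Answer: -0.6000

Derivation:
After op 1 tick(6): ref=6.0000 raw=[5.4000 5.4000 7.2000 6.6000]
Drift of clock 0 after op 1: 5.4000 - 6.0000 = -0.6000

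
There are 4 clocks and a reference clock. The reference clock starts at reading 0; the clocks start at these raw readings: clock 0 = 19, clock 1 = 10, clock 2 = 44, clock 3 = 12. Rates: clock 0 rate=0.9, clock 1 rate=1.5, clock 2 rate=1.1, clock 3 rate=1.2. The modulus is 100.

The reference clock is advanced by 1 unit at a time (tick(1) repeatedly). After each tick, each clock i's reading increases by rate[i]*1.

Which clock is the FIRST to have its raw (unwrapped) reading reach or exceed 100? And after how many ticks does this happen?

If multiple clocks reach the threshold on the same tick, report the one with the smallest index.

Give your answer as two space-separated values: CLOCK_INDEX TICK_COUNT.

clock 0: start=19, rate=0.9, needs 100-19 = 81; ticks = ceil(81/0.9) = ceil(90.0000) = 90; reading at tick 90 = 19 + 0.9*90 = 100.0000
clock 1: start=10, rate=1.5, needs 100-10 = 90; ticks = ceil(90/1.5) = ceil(60.0000) = 60; reading at tick 60 = 10 + 1.5*60 = 100.0000
clock 2: start=44, rate=1.1, needs 100-44 = 56; ticks = ceil(56/1.1) = ceil(50.9091) = 51; reading at tick 51 = 44 + 1.1*51 = 100.1000
clock 3: start=12, rate=1.2, needs 100-12 = 88; ticks = ceil(88/1.2) = ceil(73.3333) = 74; reading at tick 74 = 12 + 1.2*74 = 100.8000
Minimum tick count = 51; winners = [2]; smallest index = 2

Answer: 2 51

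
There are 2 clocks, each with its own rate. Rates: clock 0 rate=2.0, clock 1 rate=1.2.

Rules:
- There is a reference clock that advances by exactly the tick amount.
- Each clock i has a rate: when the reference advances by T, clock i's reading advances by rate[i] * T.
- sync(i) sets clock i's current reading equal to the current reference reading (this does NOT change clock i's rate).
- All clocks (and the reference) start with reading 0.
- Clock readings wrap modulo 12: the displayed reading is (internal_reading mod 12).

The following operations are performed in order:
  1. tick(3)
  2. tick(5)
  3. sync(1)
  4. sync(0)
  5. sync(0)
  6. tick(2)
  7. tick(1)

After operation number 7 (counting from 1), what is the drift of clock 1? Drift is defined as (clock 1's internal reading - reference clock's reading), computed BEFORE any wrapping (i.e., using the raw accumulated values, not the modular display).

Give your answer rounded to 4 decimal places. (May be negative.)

Answer: 0.6000

Derivation:
After op 1 tick(3): ref=3.0000 raw=[6.0000 3.6000]
After op 2 tick(5): ref=8.0000 raw=[16.0000 9.6000]
After op 3 sync(1): ref=8.0000 raw=[16.0000 8.0000]
After op 4 sync(0): ref=8.0000 raw=[8.0000 8.0000]
After op 5 sync(0): ref=8.0000 raw=[8.0000 8.0000]
After op 6 tick(2): ref=10.0000 raw=[12.0000 10.4000]
After op 7 tick(1): ref=11.0000 raw=[14.0000 11.6000]
Drift of clock 1 after op 7: 11.6000 - 11.0000 = 0.6000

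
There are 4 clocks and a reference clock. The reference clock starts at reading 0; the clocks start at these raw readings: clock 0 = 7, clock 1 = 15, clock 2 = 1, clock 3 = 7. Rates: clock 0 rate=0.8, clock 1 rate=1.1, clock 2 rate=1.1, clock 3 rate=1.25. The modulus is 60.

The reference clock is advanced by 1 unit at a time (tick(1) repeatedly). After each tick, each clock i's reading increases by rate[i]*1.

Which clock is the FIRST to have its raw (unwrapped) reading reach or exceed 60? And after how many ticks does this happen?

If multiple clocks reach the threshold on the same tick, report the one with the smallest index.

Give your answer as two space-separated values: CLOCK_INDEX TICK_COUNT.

Answer: 1 41

Derivation:
clock 0: start=7, rate=0.8, needs 60-7 = 53; ticks = ceil(53/0.8) = ceil(66.2500) = 67; reading at tick 67 = 7 + 0.8*67 = 60.6000
clock 1: start=15, rate=1.1, needs 60-15 = 45; ticks = ceil(45/1.1) = ceil(40.9091) = 41; reading at tick 41 = 15 + 1.1*41 = 60.1000
clock 2: start=1, rate=1.1, needs 60-1 = 59; ticks = ceil(59/1.1) = ceil(53.6364) = 54; reading at tick 54 = 1 + 1.1*54 = 60.4000
clock 3: start=7, rate=1.25, needs 60-7 = 53; ticks = ceil(53/1.25) = ceil(42.4000) = 43; reading at tick 43 = 7 + 1.25*43 = 60.7500
Minimum tick count = 41; winners = [1]; smallest index = 1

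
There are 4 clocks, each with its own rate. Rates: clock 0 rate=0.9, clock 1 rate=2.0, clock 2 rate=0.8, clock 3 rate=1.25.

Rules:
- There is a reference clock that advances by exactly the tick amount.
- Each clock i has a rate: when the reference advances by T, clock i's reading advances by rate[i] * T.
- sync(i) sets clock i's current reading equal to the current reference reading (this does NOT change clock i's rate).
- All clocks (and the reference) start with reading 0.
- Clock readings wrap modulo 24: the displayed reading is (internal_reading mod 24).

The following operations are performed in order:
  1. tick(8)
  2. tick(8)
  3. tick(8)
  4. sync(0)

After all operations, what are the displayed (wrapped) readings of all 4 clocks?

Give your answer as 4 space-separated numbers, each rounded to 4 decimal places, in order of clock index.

After op 1 tick(8): ref=8.0000 raw=[7.2000 16.0000 6.4000 10.0000]
After op 2 tick(8): ref=16.0000 raw=[14.4000 32.0000 12.8000 20.0000]
After op 3 tick(8): ref=24.0000 raw=[21.6000 48.0000 19.2000 30.0000]
After op 4 sync(0): ref=24.0000 raw=[24.0000 48.0000 19.2000 30.0000]
Wrap final raw readings (mod 24): 24.0000 mod 24 = 0.0000; 48.0000 mod 24 = 0.0000; 19.2000 mod 24 = 19.2000; 30.0000 mod 24 = 6.0000

Answer: 0.0000 0.0000 19.2000 6.0000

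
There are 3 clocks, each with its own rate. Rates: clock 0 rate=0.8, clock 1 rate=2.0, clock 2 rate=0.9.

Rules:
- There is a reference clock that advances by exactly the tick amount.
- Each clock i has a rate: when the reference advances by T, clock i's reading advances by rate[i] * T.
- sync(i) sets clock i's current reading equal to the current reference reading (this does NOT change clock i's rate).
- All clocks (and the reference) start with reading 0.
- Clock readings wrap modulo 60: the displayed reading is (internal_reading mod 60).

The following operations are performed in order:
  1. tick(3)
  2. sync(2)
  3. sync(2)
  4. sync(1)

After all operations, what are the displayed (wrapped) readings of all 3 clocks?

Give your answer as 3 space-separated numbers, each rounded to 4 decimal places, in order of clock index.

After op 1 tick(3): ref=3.0000 raw=[2.4000 6.0000 2.7000]
After op 2 sync(2): ref=3.0000 raw=[2.4000 6.0000 3.0000]
After op 3 sync(2): ref=3.0000 raw=[2.4000 6.0000 3.0000]
After op 4 sync(1): ref=3.0000 raw=[2.4000 3.0000 3.0000]
Wrap final raw readings (mod 60): 2.4000 mod 60 = 2.4000; 3.0000 mod 60 = 3.0000; 3.0000 mod 60 = 3.0000

Answer: 2.4000 3.0000 3.0000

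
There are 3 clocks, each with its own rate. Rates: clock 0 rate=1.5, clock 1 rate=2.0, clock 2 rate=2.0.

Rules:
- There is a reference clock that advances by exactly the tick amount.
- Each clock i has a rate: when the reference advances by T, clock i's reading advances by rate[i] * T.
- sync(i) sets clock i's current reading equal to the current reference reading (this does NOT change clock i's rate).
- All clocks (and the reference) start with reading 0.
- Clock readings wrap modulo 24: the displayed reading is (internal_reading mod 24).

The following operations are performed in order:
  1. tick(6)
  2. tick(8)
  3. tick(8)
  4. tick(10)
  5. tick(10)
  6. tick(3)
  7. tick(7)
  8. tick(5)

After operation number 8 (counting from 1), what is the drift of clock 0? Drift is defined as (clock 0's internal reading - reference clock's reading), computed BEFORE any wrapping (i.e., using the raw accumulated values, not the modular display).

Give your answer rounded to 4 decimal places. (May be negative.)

Answer: 28.5000

Derivation:
After op 1 tick(6): ref=6.0000 raw=[9.0000 12.0000 12.0000]
After op 2 tick(8): ref=14.0000 raw=[21.0000 28.0000 28.0000]
After op 3 tick(8): ref=22.0000 raw=[33.0000 44.0000 44.0000]
After op 4 tick(10): ref=32.0000 raw=[48.0000 64.0000 64.0000]
After op 5 tick(10): ref=42.0000 raw=[63.0000 84.0000 84.0000]
After op 6 tick(3): ref=45.0000 raw=[67.5000 90.0000 90.0000]
After op 7 tick(7): ref=52.0000 raw=[78.0000 104.0000 104.0000]
After op 8 tick(5): ref=57.0000 raw=[85.5000 114.0000 114.0000]
Drift of clock 0 after op 8: 85.5000 - 57.0000 = 28.5000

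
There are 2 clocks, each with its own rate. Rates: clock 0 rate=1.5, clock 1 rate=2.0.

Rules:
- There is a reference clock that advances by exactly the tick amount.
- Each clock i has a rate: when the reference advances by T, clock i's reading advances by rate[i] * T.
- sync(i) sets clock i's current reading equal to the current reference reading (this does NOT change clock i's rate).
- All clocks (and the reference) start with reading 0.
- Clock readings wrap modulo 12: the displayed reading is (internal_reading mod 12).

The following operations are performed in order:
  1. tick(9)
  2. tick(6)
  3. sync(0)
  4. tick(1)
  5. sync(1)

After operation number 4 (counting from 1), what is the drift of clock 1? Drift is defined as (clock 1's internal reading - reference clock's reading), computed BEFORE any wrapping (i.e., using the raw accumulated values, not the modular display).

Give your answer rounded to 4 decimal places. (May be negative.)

Answer: 16.0000

Derivation:
After op 1 tick(9): ref=9.0000 raw=[13.5000 18.0000]
After op 2 tick(6): ref=15.0000 raw=[22.5000 30.0000]
After op 3 sync(0): ref=15.0000 raw=[15.0000 30.0000]
After op 4 tick(1): ref=16.0000 raw=[16.5000 32.0000]
Drift of clock 1 after op 4: 32.0000 - 16.0000 = 16.0000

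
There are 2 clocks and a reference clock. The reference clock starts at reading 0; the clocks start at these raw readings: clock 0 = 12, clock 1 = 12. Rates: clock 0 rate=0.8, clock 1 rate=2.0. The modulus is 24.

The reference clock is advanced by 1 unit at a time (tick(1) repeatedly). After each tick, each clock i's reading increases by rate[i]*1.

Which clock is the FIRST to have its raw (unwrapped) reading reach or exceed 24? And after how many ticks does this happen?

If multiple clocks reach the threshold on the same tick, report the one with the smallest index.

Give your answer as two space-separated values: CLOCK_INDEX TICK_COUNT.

clock 0: start=12, rate=0.8, needs 24-12 = 12; ticks = ceil(12/0.8) = ceil(15.0000) = 15; reading at tick 15 = 12 + 0.8*15 = 24.0000
clock 1: start=12, rate=2.0, needs 24-12 = 12; ticks = ceil(12/2.0) = ceil(6.0000) = 6; reading at tick 6 = 12 + 2.0*6 = 24.0000
Minimum tick count = 6; winners = [1]; smallest index = 1

Answer: 1 6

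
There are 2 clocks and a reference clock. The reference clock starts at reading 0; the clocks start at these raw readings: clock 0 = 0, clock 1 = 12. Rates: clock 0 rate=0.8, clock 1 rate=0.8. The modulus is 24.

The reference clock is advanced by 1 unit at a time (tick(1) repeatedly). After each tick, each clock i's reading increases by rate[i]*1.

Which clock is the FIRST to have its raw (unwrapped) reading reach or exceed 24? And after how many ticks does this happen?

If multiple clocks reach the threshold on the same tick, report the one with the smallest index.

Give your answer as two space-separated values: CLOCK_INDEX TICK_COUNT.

clock 0: start=0, rate=0.8, needs 24-0 = 24; ticks = ceil(24/0.8) = ceil(30.0000) = 30; reading at tick 30 = 0 + 0.8*30 = 24.0000
clock 1: start=12, rate=0.8, needs 24-12 = 12; ticks = ceil(12/0.8) = ceil(15.0000) = 15; reading at tick 15 = 12 + 0.8*15 = 24.0000
Minimum tick count = 15; winners = [1]; smallest index = 1

Answer: 1 15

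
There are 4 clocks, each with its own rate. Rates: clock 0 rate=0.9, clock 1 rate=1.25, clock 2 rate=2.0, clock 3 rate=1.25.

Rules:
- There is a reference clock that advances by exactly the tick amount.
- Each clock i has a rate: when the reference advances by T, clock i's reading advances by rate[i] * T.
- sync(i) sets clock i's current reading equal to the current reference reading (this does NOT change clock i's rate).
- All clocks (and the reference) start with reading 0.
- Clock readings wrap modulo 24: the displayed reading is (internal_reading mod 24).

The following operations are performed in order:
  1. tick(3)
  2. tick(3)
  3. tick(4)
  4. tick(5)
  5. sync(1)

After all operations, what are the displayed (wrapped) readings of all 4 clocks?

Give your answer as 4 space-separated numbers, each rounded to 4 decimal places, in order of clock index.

After op 1 tick(3): ref=3.0000 raw=[2.7000 3.7500 6.0000 3.7500]
After op 2 tick(3): ref=6.0000 raw=[5.4000 7.5000 12.0000 7.5000]
After op 3 tick(4): ref=10.0000 raw=[9.0000 12.5000 20.0000 12.5000]
After op 4 tick(5): ref=15.0000 raw=[13.5000 18.7500 30.0000 18.7500]
After op 5 sync(1): ref=15.0000 raw=[13.5000 15.0000 30.0000 18.7500]
Wrap final raw readings (mod 24): 13.5000 mod 24 = 13.5000; 15.0000 mod 24 = 15.0000; 30.0000 mod 24 = 6.0000; 18.7500 mod 24 = 18.7500

Answer: 13.5000 15.0000 6.0000 18.7500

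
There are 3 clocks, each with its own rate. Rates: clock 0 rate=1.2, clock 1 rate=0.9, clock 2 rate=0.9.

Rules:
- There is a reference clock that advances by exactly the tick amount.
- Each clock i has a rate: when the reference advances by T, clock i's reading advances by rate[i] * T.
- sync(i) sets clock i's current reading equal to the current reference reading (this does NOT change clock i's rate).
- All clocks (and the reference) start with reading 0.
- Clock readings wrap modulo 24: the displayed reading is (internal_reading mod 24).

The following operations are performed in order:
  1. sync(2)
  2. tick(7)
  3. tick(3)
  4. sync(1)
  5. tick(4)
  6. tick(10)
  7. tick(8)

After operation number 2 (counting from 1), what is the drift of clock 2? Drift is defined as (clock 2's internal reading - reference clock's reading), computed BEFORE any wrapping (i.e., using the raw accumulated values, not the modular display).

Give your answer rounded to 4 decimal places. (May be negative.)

Answer: -0.7000

Derivation:
After op 1 sync(2): ref=0.0000 raw=[0.0000 0.0000 0.0000]
After op 2 tick(7): ref=7.0000 raw=[8.4000 6.3000 6.3000]
Drift of clock 2 after op 2: 6.3000 - 7.0000 = -0.7000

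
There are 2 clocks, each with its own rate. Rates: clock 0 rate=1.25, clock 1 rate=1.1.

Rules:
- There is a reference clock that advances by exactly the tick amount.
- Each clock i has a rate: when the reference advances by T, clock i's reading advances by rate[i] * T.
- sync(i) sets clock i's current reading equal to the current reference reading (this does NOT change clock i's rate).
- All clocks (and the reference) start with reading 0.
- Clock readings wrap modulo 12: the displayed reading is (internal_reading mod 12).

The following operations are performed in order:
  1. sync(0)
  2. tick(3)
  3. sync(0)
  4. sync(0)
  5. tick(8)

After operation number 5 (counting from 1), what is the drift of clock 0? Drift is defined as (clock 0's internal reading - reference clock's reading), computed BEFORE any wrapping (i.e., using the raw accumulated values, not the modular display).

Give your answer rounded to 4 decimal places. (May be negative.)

After op 1 sync(0): ref=0.0000 raw=[0.0000 0.0000]
After op 2 tick(3): ref=3.0000 raw=[3.7500 3.3000]
After op 3 sync(0): ref=3.0000 raw=[3.0000 3.3000]
After op 4 sync(0): ref=3.0000 raw=[3.0000 3.3000]
After op 5 tick(8): ref=11.0000 raw=[13.0000 12.1000]
Drift of clock 0 after op 5: 13.0000 - 11.0000 = 2.0000

Answer: 2.0000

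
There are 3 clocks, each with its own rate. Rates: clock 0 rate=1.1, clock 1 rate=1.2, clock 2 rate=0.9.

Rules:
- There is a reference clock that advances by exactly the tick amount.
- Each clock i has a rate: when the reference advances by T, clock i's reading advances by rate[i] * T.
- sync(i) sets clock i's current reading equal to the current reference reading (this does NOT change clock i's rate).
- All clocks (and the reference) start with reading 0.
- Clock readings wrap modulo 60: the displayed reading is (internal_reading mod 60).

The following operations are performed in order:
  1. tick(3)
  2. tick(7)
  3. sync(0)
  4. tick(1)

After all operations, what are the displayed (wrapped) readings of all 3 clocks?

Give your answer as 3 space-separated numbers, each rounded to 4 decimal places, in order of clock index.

Answer: 11.1000 13.2000 9.9000

Derivation:
After op 1 tick(3): ref=3.0000 raw=[3.3000 3.6000 2.7000]
After op 2 tick(7): ref=10.0000 raw=[11.0000 12.0000 9.0000]
After op 3 sync(0): ref=10.0000 raw=[10.0000 12.0000 9.0000]
After op 4 tick(1): ref=11.0000 raw=[11.1000 13.2000 9.9000]
Wrap final raw readings (mod 60): 11.1000 mod 60 = 11.1000; 13.2000 mod 60 = 13.2000; 9.9000 mod 60 = 9.9000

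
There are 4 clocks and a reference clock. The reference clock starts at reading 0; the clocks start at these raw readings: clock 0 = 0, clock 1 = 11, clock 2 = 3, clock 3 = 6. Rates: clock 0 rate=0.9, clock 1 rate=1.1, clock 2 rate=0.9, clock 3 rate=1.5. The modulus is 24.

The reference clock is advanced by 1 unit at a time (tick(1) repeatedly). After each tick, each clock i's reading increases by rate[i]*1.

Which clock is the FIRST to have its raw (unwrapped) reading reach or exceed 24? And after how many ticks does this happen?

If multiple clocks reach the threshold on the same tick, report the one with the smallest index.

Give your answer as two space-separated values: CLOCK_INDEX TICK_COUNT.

clock 0: start=0, rate=0.9, needs 24-0 = 24; ticks = ceil(24/0.9) = ceil(26.6667) = 27; reading at tick 27 = 0 + 0.9*27 = 24.3000
clock 1: start=11, rate=1.1, needs 24-11 = 13; ticks = ceil(13/1.1) = ceil(11.8182) = 12; reading at tick 12 = 11 + 1.1*12 = 24.2000
clock 2: start=3, rate=0.9, needs 24-3 = 21; ticks = ceil(21/0.9) = ceil(23.3333) = 24; reading at tick 24 = 3 + 0.9*24 = 24.6000
clock 3: start=6, rate=1.5, needs 24-6 = 18; ticks = ceil(18/1.5) = ceil(12.0000) = 12; reading at tick 12 = 6 + 1.5*12 = 24.0000
Minimum tick count = 12; winners = [1, 3]; smallest index = 1

Answer: 1 12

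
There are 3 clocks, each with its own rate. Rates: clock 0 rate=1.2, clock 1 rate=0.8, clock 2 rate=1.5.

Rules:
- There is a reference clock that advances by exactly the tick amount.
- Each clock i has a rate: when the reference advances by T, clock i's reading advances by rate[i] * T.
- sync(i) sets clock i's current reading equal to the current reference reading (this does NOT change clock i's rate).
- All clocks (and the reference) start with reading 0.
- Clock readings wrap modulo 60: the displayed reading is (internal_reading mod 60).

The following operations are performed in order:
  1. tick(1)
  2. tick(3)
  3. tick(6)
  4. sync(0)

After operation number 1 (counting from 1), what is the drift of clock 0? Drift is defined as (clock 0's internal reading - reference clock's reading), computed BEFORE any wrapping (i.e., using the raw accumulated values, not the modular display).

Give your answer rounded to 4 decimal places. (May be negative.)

After op 1 tick(1): ref=1.0000 raw=[1.2000 0.8000 1.5000]
Drift of clock 0 after op 1: 1.2000 - 1.0000 = 0.2000

Answer: 0.2000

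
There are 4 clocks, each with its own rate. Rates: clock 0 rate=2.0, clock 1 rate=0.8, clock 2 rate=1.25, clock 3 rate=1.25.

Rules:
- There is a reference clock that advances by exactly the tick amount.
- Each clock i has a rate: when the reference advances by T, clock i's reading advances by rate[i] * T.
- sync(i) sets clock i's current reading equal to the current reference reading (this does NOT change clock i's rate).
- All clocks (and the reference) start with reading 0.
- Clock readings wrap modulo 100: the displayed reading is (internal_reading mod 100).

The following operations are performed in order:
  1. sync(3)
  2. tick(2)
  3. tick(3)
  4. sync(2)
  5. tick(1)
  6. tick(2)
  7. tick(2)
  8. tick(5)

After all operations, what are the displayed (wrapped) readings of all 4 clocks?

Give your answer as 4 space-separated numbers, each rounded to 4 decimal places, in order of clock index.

After op 1 sync(3): ref=0.0000 raw=[0.0000 0.0000 0.0000 0.0000]
After op 2 tick(2): ref=2.0000 raw=[4.0000 1.6000 2.5000 2.5000]
After op 3 tick(3): ref=5.0000 raw=[10.0000 4.0000 6.2500 6.2500]
After op 4 sync(2): ref=5.0000 raw=[10.0000 4.0000 5.0000 6.2500]
After op 5 tick(1): ref=6.0000 raw=[12.0000 4.8000 6.2500 7.5000]
After op 6 tick(2): ref=8.0000 raw=[16.0000 6.4000 8.7500 10.0000]
After op 7 tick(2): ref=10.0000 raw=[20.0000 8.0000 11.2500 12.5000]
After op 8 tick(5): ref=15.0000 raw=[30.0000 12.0000 17.5000 18.7500]
Wrap final raw readings (mod 100): 30.0000 mod 100 = 30.0000; 12.0000 mod 100 = 12.0000; 17.5000 mod 100 = 17.5000; 18.7500 mod 100 = 18.7500

Answer: 30.0000 12.0000 17.5000 18.7500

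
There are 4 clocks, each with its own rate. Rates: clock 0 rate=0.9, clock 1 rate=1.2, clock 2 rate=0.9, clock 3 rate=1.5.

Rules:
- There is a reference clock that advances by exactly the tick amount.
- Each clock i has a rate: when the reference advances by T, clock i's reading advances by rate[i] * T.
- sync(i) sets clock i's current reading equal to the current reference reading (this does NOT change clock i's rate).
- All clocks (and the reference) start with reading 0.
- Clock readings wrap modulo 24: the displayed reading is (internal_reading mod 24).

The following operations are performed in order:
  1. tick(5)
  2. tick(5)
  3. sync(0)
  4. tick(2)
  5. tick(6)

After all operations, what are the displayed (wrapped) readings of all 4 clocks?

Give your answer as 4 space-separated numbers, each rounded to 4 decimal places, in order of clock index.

After op 1 tick(5): ref=5.0000 raw=[4.5000 6.0000 4.5000 7.5000]
After op 2 tick(5): ref=10.0000 raw=[9.0000 12.0000 9.0000 15.0000]
After op 3 sync(0): ref=10.0000 raw=[10.0000 12.0000 9.0000 15.0000]
After op 4 tick(2): ref=12.0000 raw=[11.8000 14.4000 10.8000 18.0000]
After op 5 tick(6): ref=18.0000 raw=[17.2000 21.6000 16.2000 27.0000]
Wrap final raw readings (mod 24): 17.2000 mod 24 = 17.2000; 21.6000 mod 24 = 21.6000; 16.2000 mod 24 = 16.2000; 27.0000 mod 24 = 3.0000

Answer: 17.2000 21.6000 16.2000 3.0000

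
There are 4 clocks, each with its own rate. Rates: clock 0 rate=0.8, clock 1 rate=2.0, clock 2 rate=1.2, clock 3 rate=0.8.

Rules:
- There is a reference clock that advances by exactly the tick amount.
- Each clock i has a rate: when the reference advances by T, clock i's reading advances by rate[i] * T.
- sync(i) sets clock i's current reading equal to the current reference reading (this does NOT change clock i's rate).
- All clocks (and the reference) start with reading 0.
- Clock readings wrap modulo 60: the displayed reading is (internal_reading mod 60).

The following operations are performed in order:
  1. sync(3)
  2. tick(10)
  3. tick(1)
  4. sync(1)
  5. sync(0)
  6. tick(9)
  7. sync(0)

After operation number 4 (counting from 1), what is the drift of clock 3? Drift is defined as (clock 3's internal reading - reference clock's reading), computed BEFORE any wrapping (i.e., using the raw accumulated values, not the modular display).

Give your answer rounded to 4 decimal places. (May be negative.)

Answer: -2.2000

Derivation:
After op 1 sync(3): ref=0.0000 raw=[0.0000 0.0000 0.0000 0.0000]
After op 2 tick(10): ref=10.0000 raw=[8.0000 20.0000 12.0000 8.0000]
After op 3 tick(1): ref=11.0000 raw=[8.8000 22.0000 13.2000 8.8000]
After op 4 sync(1): ref=11.0000 raw=[8.8000 11.0000 13.2000 8.8000]
Drift of clock 3 after op 4: 8.8000 - 11.0000 = -2.2000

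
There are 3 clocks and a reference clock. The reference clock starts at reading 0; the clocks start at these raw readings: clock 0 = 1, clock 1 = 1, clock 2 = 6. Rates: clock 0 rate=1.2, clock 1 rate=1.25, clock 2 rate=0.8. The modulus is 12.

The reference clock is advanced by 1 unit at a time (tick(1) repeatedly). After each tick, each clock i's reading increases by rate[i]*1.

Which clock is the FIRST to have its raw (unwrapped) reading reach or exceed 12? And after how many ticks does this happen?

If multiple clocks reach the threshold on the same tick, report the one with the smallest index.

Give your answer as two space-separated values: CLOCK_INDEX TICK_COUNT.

clock 0: start=1, rate=1.2, needs 12-1 = 11; ticks = ceil(11/1.2) = ceil(9.1667) = 10; reading at tick 10 = 1 + 1.2*10 = 13.0000
clock 1: start=1, rate=1.25, needs 12-1 = 11; ticks = ceil(11/1.25) = ceil(8.8000) = 9; reading at tick 9 = 1 + 1.25*9 = 12.2500
clock 2: start=6, rate=0.8, needs 12-6 = 6; ticks = ceil(6/0.8) = ceil(7.5000) = 8; reading at tick 8 = 6 + 0.8*8 = 12.4000
Minimum tick count = 8; winners = [2]; smallest index = 2

Answer: 2 8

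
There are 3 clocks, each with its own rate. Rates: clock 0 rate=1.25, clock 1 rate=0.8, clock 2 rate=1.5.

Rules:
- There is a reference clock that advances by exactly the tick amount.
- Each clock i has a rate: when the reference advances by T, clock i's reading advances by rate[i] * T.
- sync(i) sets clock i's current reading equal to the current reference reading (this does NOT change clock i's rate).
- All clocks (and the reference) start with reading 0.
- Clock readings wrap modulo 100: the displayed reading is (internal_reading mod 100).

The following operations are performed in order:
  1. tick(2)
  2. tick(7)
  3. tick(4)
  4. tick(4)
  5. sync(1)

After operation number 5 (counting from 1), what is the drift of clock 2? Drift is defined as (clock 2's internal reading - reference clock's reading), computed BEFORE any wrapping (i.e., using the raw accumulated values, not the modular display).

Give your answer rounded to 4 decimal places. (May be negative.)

Answer: 8.5000

Derivation:
After op 1 tick(2): ref=2.0000 raw=[2.5000 1.6000 3.0000]
After op 2 tick(7): ref=9.0000 raw=[11.2500 7.2000 13.5000]
After op 3 tick(4): ref=13.0000 raw=[16.2500 10.4000 19.5000]
After op 4 tick(4): ref=17.0000 raw=[21.2500 13.6000 25.5000]
After op 5 sync(1): ref=17.0000 raw=[21.2500 17.0000 25.5000]
Drift of clock 2 after op 5: 25.5000 - 17.0000 = 8.5000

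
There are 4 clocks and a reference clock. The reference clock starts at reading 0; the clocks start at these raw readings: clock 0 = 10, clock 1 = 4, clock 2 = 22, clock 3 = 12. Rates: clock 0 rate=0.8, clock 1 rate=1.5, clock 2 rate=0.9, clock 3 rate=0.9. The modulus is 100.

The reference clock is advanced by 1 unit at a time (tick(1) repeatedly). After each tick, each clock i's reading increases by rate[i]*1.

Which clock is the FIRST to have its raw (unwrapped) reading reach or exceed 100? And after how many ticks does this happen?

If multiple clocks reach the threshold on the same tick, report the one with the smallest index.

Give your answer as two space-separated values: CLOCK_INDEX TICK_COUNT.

Answer: 1 64

Derivation:
clock 0: start=10, rate=0.8, needs 100-10 = 90; ticks = ceil(90/0.8) = ceil(112.5000) = 113; reading at tick 113 = 10 + 0.8*113 = 100.4000
clock 1: start=4, rate=1.5, needs 100-4 = 96; ticks = ceil(96/1.5) = ceil(64.0000) = 64; reading at tick 64 = 4 + 1.5*64 = 100.0000
clock 2: start=22, rate=0.9, needs 100-22 = 78; ticks = ceil(78/0.9) = ceil(86.6667) = 87; reading at tick 87 = 22 + 0.9*87 = 100.3000
clock 3: start=12, rate=0.9, needs 100-12 = 88; ticks = ceil(88/0.9) = ceil(97.7778) = 98; reading at tick 98 = 12 + 0.9*98 = 100.2000
Minimum tick count = 64; winners = [1]; smallest index = 1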